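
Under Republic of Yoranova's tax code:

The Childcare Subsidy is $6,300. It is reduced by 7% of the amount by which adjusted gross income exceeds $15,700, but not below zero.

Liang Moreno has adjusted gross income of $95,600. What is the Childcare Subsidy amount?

Childcare Subsidy: 7% of the $79,900 excess over $15,700 is $5,593; credit = $6,300 − $5,593 = $707.

$707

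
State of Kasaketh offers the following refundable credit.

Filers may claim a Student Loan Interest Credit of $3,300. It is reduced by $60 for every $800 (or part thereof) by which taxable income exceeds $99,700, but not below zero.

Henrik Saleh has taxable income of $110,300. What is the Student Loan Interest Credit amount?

$2,460

Student Loan Interest Credit: income exceeds $99,700 by $10,600, which is 14 full-or-partial $800 increments; reduction = 14 × $60 = $840, leaving $2,460.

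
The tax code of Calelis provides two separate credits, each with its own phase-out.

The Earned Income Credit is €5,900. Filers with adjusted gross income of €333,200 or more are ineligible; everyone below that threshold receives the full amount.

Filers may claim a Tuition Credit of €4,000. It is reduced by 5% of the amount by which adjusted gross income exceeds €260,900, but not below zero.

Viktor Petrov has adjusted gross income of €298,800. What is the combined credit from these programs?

Earned Income Credit: €298,800 is below the €333,200 cutoff, so the full €5,900 applies.
Tuition Credit: 5% of the €37,900 excess over €260,900 is €1,895; credit = €4,000 − €1,895 = €2,105.
Total: €5,900 + €2,105 = €8,005.

€8,005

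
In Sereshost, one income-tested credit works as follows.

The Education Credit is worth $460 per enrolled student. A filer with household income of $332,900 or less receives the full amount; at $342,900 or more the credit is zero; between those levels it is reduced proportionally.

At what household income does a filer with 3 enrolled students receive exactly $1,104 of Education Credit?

Full credit = 3 × $460 = $1,380.
$1,104 is 1,104/1,380 of the full $1,380, so 276/1,380 of the $10,000 range has been used: income = $332,900 + $10,000 × 276/1,380 = $334,900.

$334,900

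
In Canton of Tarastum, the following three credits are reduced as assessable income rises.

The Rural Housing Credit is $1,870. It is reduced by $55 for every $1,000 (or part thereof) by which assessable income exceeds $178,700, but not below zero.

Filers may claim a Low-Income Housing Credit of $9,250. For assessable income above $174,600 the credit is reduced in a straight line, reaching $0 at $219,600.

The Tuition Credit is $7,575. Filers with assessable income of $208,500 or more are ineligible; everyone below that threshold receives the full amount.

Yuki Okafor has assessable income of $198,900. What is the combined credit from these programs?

Rural Housing Credit: income exceeds $178,700 by $20,200, which is 21 full-or-partial $1,000 increments; reduction = 21 × $55 = $1,155, leaving $715.
Low-Income Housing Credit: $198,900 is $24,300 into a $45,000 phase-out range, leaving 20,700/45,000 of the credit: $9,250 × 20,700/45,000 = $4,255.
Tuition Credit: $198,900 is below the $208,500 cutoff, so the full $7,575 applies.
Total: $715 + $4,255 + $7,575 = $12,545.

$12,545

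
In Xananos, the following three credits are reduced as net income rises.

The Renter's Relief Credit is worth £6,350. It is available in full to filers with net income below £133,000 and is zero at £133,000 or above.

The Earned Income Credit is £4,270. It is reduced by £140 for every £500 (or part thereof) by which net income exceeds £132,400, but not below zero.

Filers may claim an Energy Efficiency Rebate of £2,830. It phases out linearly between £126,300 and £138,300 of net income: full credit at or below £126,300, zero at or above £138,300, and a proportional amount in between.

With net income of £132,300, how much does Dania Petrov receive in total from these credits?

£12,035

Renter's Relief Credit: £132,300 is below the £133,000 cutoff, so the full £6,350 applies.
Earned Income Credit: £132,300 is at or below the £132,400 threshold, so the full £4,270 applies.
Energy Efficiency Rebate: £132,300 is £6,000 into a £12,000 phase-out range, leaving 6,000/12,000 of the credit: £2,830 × 6,000/12,000 = £1,415.
Total: £6,350 + £4,270 + £1,415 = £12,035.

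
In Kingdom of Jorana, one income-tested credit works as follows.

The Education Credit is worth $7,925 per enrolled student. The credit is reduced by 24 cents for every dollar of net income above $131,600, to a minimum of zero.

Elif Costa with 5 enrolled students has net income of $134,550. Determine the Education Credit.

Education Credit: base = 5 × $7,925 = $39,625. 24% of the $2,950 excess over $131,600 is $708; credit = $39,625 − $708 = $38,917.

$38,917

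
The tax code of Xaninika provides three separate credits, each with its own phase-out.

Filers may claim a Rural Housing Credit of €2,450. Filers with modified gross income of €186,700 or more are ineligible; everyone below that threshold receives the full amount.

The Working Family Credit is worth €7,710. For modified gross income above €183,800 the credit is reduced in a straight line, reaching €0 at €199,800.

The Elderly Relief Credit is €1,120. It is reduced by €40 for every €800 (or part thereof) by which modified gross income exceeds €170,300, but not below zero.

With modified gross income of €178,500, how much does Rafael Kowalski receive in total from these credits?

Rural Housing Credit: €178,500 is below the €186,700 cutoff, so the full €2,450 applies.
Working Family Credit: €178,500 is at or below the €183,800 threshold, so the full €7,710 applies.
Elderly Relief Credit: income exceeds €170,300 by €8,200, which is 11 full-or-partial €800 increments; reduction = 11 × €40 = €440, leaving €680.
Total: €2,450 + €7,710 + €680 = €10,840.

€10,840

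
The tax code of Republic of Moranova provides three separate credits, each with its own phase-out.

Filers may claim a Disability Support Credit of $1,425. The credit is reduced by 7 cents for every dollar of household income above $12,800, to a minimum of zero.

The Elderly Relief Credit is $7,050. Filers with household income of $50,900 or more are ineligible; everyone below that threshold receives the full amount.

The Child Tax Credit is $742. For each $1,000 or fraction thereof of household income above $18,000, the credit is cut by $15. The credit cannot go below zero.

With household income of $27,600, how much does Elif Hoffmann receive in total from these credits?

$8,031

Disability Support Credit: 7% of the $14,800 excess over $12,800 is $1,036; credit = $1,425 − $1,036 = $389.
Elderly Relief Credit: $27,600 is below the $50,900 cutoff, so the full $7,050 applies.
Child Tax Credit: income exceeds $18,000 by $9,600, which is 10 full-or-partial $1,000 increments; reduction = 10 × $15 = $150, leaving $592.
Total: $389 + $7,050 + $592 = $8,031.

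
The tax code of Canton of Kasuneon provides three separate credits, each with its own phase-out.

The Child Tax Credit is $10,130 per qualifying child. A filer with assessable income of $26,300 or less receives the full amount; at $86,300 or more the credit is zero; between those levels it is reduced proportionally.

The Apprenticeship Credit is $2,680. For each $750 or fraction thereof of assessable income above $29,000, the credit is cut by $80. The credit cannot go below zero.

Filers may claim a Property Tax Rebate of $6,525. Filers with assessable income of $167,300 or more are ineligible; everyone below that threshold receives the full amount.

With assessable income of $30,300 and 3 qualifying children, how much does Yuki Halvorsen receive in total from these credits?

Child Tax Credit: base = 3 × $10,130 = $30,390. $30,300 is $4,000 into a $60,000 phase-out range, leaving 56,000/60,000 of the credit: $30,390 × 56,000/60,000 = $28,364.
Apprenticeship Credit: income exceeds $29,000 by $1,300, which is 2 full-or-partial $750 increments; reduction = 2 × $80 = $160, leaving $2,520.
Property Tax Rebate: $30,300 is below the $167,300 cutoff, so the full $6,525 applies.
Total: $28,364 + $2,520 + $6,525 = $37,409.

$37,409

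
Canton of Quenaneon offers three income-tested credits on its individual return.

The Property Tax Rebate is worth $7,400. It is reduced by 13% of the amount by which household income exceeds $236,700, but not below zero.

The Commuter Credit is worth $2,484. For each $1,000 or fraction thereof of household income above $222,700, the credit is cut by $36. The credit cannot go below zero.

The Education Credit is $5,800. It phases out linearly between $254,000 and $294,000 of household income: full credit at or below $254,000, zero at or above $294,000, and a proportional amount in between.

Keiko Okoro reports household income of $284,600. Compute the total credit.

$2,788

Property Tax Rebate: 13% of the $47,900 excess over $236,700 is $6,227; credit = $7,400 − $6,227 = $1,173.
Commuter Credit: income exceeds $222,700 by $61,900, which is 62 full-or-partial $1,000 increments; reduction = 62 × $36 = $2,232, leaving $252.
Education Credit: $284,600 is $30,600 into a $40,000 phase-out range, leaving 9,400/40,000 of the credit: $5,800 × 9,400/40,000 = $1,363.
Total: $1,173 + $252 + $1,363 = $2,788.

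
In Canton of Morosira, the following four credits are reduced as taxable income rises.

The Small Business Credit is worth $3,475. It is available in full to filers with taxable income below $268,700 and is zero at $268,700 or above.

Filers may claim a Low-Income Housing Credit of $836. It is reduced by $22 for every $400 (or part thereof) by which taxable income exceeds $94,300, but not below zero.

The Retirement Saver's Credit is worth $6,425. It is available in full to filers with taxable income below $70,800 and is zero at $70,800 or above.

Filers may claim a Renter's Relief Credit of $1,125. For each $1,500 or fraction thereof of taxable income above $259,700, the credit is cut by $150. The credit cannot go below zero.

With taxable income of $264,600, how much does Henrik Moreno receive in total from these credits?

Small Business Credit: $264,600 is below the $268,700 cutoff, so the full $3,475 applies.
Low-Income Housing Credit: income exceeds $94,300 by $170,300 → 426 increments × $22 = $9,372 ≥ base, so the credit is $0.
Retirement Saver's Credit: $264,600 meets or exceeds the $70,800 cutoff, so the credit is $0.
Renter's Relief Credit: income exceeds $259,700 by $4,900, which is 4 full-or-partial $1,500 increments; reduction = 4 × $150 = $600, leaving $525.
Total: $3,475 + $0 + $0 + $525 = $4,000.

$4,000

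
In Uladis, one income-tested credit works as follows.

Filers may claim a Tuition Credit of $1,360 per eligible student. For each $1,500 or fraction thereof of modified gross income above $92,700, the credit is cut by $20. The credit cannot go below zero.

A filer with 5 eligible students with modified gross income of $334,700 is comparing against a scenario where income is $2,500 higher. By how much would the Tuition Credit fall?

At $334,700 — base = 5 × $1,360 = $6,800. income exceeds $92,700 by $242,000, which is 162 full-or-partial $1,500 increments; reduction = 162 × $20 = $3,240, leaving $3,560.
At $337,200 — base = 5 × $1,360 = $6,800. income exceeds $92,700 by $244,500, which is 163 full-or-partial $1,500 increments; reduction = 163 × $20 = $3,260, leaving $3,540.
Lost: $3,560 − $3,540 = $20.

$20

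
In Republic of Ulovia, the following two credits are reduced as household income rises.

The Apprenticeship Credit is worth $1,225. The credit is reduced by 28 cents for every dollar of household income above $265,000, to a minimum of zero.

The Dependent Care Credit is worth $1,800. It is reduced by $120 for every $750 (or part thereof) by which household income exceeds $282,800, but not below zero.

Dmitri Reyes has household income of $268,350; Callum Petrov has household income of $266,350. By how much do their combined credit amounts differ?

Dmitri ($268,350): Apprenticeship Credit: 28% of the $3,350 excess over $265,000 is $938; credit = $1,225 − $938 = $287. Dependent Care Credit: $268,350 is at or below the $282,800 threshold, so the full $1,800 applies. total $287 + $1,800 = $2,087
Callum ($266,350): Apprenticeship Credit: 28% of the $1,350 excess over $265,000 is $378; credit = $1,225 − $378 = $847. Dependent Care Credit: $266,350 is at or below the $282,800 threshold, so the full $1,800 applies. total $847 + $1,800 = $2,647
Difference: |$2,087 − $2,647| = $560.

$560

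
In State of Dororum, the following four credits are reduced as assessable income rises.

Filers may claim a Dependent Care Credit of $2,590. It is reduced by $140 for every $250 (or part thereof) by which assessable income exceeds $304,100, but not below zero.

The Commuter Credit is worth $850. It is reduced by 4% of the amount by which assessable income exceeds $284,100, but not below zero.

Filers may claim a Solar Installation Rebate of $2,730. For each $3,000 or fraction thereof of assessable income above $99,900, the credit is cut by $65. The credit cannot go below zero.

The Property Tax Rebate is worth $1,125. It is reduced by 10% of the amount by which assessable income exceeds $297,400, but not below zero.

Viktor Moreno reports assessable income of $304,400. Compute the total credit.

$2,773

Dependent Care Credit: income exceeds $304,100 by $300, which is 2 full-or-partial $250 increments; reduction = 2 × $140 = $280, leaving $2,310.
Commuter Credit: 4% of the $20,300 excess over $284,100 is $812; credit = $850 − $812 = $38.
Solar Installation Rebate: income exceeds $99,900 by $204,500 → 69 increments × $65 = $4,485 ≥ base, so the credit is $0.
Property Tax Rebate: 10% of the $7,000 excess over $297,400 is $700; credit = $1,125 − $700 = $425.
Total: $2,310 + $38 + $0 + $425 = $2,773.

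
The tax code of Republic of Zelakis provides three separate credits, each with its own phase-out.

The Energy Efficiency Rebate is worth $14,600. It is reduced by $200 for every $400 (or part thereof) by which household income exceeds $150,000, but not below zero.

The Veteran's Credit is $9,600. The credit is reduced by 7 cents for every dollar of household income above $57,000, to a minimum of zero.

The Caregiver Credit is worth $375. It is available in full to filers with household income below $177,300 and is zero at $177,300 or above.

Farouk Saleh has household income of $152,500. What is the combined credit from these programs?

$16,490

Energy Efficiency Rebate: income exceeds $150,000 by $2,500, which is 7 full-or-partial $400 increments; reduction = 7 × $200 = $1,400, leaving $13,200.
Veteran's Credit: 7% of the $95,500 excess over $57,000 is $6,685; credit = $9,600 − $6,685 = $2,915.
Caregiver Credit: $152,500 is below the $177,300 cutoff, so the full $375 applies.
Total: $13,200 + $2,915 + $375 = $16,490.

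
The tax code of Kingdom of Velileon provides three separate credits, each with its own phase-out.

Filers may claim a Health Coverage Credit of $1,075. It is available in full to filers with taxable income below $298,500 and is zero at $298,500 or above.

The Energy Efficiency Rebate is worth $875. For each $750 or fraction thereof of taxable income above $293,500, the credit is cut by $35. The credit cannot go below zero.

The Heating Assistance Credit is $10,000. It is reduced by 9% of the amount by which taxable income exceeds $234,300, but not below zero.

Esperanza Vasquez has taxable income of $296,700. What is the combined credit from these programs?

Health Coverage Credit: $296,700 is below the $298,500 cutoff, so the full $1,075 applies.
Energy Efficiency Rebate: income exceeds $293,500 by $3,200, which is 5 full-or-partial $750 increments; reduction = 5 × $35 = $175, leaving $700.
Heating Assistance Credit: 9% of the $62,400 excess over $234,300 is $5,616; credit = $10,000 − $5,616 = $4,384.
Total: $1,075 + $700 + $4,384 = $6,159.

$6,159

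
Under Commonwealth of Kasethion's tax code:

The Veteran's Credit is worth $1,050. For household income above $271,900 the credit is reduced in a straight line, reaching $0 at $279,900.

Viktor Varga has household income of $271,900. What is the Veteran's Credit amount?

Veteran's Credit: $271,900 is at or below the $271,900 threshold, so the full $1,050 applies.

$1,050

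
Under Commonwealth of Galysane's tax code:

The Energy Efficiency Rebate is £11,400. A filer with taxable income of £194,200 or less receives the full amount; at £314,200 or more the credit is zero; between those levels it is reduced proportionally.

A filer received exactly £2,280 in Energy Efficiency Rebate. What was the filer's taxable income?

£290,200

£2,280 is 2,280/11,400 of the full £11,400, so 9,120/11,400 of the £120,000 range has been used: income = £194,200 + £120,000 × 9,120/11,400 = £290,200.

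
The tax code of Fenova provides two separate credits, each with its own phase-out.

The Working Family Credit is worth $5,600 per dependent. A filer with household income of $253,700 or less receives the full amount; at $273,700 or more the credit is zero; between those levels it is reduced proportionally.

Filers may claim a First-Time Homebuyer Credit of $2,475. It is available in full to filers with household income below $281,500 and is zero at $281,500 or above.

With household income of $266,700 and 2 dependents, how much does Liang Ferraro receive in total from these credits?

$6,395

Working Family Credit: base = 2 × $5,600 = $11,200. $266,700 is $13,000 into a $20,000 phase-out range, leaving 7,000/20,000 of the credit: $11,200 × 7,000/20,000 = $3,920.
First-Time Homebuyer Credit: $266,700 is below the $281,500 cutoff, so the full $2,475 applies.
Total: $3,920 + $2,475 = $6,395.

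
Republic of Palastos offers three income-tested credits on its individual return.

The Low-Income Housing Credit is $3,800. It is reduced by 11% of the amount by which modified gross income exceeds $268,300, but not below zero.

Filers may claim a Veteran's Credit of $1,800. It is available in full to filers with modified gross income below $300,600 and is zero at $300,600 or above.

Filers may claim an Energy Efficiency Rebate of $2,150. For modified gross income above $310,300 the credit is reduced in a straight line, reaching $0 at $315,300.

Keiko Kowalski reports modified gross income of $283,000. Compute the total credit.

$6,133

Low-Income Housing Credit: 11% of the $14,700 excess over $268,300 is $1,617; credit = $3,800 − $1,617 = $2,183.
Veteran's Credit: $283,000 is below the $300,600 cutoff, so the full $1,800 applies.
Energy Efficiency Rebate: $283,000 is at or below the $310,300 threshold, so the full $2,150 applies.
Total: $2,183 + $1,800 + $2,150 = $6,133.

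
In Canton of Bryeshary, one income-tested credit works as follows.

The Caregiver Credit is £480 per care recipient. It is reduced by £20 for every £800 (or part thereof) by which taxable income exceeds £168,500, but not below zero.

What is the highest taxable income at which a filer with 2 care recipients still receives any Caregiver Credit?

Full credit = 2 × £480 = £960.
After 47 increments the reduction is 47 × £20 = £940, leaving £20; one more increment wipes it out. Increment 47 ends at excess 47 × £800 = £37,600, so the highest qualifying income is £168,500 + £37,600 = £206,100.

£206,100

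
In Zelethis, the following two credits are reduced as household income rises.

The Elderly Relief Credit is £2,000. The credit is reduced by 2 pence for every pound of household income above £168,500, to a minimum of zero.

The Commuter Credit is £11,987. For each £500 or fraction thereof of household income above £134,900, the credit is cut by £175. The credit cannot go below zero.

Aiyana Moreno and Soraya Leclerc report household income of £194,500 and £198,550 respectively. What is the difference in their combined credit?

Aiyana (£194,500): Elderly Relief Credit: 2% of the £26,000 excess over £168,500 is £520; credit = £2,000 − £520 = £1,480. Commuter Credit: income exceeds £134,900 by £59,600 → 120 increments × £175 = £21,000 ≥ base, so the credit is £0. total £1,480 + £0 = £1,480
Soraya (£198,550): Elderly Relief Credit: 2% of the £30,050 excess over £168,500 is £601; credit = £2,000 − £601 = £1,399. Commuter Credit: income exceeds £134,900 by £63,650 → 128 increments × £175 = £22,400 ≥ base, so the credit is £0. total £1,399 + £0 = £1,399
Difference: |£1,480 − £1,399| = £81.

£81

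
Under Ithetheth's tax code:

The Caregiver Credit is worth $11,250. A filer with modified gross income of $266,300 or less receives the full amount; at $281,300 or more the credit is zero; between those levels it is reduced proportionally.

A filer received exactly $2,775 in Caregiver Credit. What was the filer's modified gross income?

$277,600

$2,775 is 2,775/11,250 of the full $11,250, so 8,475/11,250 of the $15,000 range has been used: income = $266,300 + $15,000 × 8,475/11,250 = $277,600.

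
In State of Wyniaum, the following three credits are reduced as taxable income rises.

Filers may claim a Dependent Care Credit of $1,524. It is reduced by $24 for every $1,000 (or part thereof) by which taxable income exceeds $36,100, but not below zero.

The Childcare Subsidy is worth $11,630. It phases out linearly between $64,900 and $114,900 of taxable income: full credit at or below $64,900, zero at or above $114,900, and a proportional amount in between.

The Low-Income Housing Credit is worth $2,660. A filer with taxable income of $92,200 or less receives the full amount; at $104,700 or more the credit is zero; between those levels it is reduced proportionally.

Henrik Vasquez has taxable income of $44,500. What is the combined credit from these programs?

Dependent Care Credit: income exceeds $36,100 by $8,400, which is 9 full-or-partial $1,000 increments; reduction = 9 × $24 = $216, leaving $1,308.
Childcare Subsidy: $44,500 is at or below the $64,900 threshold, so the full $11,630 applies.
Low-Income Housing Credit: $44,500 is at or below the $92,200 threshold, so the full $2,660 applies.
Total: $1,308 + $11,630 + $2,660 = $15,598.

$15,598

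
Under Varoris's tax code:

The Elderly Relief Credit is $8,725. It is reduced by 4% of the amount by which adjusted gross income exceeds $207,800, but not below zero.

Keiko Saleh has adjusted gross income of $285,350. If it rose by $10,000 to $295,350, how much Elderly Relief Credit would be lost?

$400

At $285,350 — 4% of the $77,550 excess over $207,800 is $3,102; credit = $8,725 − $3,102 = $5,623.
At $295,350 — 4% of the $87,550 excess over $207,800 is $3,502; credit = $8,725 − $3,502 = $5,223.
Lost: $5,623 − $5,223 = $400.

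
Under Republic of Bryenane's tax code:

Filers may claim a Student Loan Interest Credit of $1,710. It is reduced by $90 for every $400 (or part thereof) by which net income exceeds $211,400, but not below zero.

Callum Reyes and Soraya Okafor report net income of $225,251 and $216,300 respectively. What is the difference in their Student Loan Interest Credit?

$540

Callum ($225,251): Student Loan Interest Credit: income exceeds $211,400 by $13,851 → 35 increments × $90 = $3,150 ≥ base, so the credit is $0.
Soraya ($216,300): Student Loan Interest Credit: income exceeds $211,400 by $4,900, which is 13 full-or-partial $400 increments; reduction = 13 × $90 = $1,170, leaving $540.
Difference: |$0 − $540| = $540.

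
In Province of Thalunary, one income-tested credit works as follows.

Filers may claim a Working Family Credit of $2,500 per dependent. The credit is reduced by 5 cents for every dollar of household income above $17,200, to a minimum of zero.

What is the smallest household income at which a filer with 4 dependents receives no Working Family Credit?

Full credit = 4 × $2,500 = $10,000.
The credit falls by 5% of each dollar above $17,200, so it reaches zero when the excess is $10,000 / 5% = $200,000: income = $17,200 + $200,000 = $217,200.

$217,200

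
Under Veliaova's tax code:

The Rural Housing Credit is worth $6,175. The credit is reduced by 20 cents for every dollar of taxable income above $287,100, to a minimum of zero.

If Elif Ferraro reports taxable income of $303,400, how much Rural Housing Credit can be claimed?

Rural Housing Credit: 20% of the $16,300 excess over $287,100 is $3,260; credit = $6,175 − $3,260 = $2,915.

$2,915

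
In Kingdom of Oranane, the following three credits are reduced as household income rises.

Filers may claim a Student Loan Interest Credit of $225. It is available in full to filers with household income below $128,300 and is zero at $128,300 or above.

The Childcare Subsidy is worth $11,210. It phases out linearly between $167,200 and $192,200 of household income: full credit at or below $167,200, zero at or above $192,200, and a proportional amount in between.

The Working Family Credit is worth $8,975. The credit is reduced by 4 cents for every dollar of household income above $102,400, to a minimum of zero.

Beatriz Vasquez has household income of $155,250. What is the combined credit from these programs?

$18,071

Student Loan Interest Credit: $155,250 meets or exceeds the $128,300 cutoff, so the credit is $0.
Childcare Subsidy: $155,250 is at or below the $167,200 threshold, so the full $11,210 applies.
Working Family Credit: 4% of the $52,850 excess over $102,400 is $2,114; credit = $8,975 − $2,114 = $6,861.
Total: $0 + $11,210 + $6,861 = $18,071.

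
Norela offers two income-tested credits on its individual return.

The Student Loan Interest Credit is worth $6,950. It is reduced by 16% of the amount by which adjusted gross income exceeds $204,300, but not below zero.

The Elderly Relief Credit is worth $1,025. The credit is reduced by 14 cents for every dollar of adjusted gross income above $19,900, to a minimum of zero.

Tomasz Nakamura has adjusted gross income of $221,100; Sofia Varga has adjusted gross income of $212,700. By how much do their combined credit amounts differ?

$1,344

Tomasz ($221,100): Student Loan Interest Credit: 16% of the $16,800 excess over $204,300 is $2,688; credit = $6,950 − $2,688 = $4,262. Elderly Relief Credit: 14% of the $201,200 excess over $19,900 is $28,168 ≥ base, so the credit is $0. total $4,262 + $0 = $4,262
Sofia ($212,700): Student Loan Interest Credit: 16% of the $8,400 excess over $204,300 is $1,344; credit = $6,950 − $1,344 = $5,606. Elderly Relief Credit: 14% of the $192,800 excess over $19,900 is $26,992 ≥ base, so the credit is $0. total $5,606 + $0 = $5,606
Difference: |$4,262 − $5,606| = $1,344.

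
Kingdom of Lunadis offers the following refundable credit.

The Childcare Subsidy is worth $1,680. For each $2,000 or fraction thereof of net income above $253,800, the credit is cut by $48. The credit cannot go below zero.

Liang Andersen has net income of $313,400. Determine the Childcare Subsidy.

Childcare Subsidy: income exceeds $253,800 by $59,600, which is 30 full-or-partial $2,000 increments; reduction = 30 × $48 = $1,440, leaving $240.

$240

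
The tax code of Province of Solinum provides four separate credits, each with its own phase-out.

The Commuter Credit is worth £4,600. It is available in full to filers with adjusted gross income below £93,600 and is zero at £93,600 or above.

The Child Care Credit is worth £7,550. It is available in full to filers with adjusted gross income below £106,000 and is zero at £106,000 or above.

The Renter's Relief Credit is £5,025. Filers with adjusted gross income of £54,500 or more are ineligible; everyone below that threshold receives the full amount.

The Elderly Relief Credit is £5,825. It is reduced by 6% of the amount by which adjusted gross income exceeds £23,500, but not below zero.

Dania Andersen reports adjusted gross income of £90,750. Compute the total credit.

Commuter Credit: £90,750 is below the £93,600 cutoff, so the full £4,600 applies.
Child Care Credit: £90,750 is below the £106,000 cutoff, so the full £7,550 applies.
Renter's Relief Credit: £90,750 meets or exceeds the £54,500 cutoff, so the credit is £0.
Elderly Relief Credit: 6% of the £67,250 excess over £23,500 is £4,035; credit = £5,825 − £4,035 = £1,790.
Total: £4,600 + £7,550 + £0 + £1,790 = £13,940.

£13,940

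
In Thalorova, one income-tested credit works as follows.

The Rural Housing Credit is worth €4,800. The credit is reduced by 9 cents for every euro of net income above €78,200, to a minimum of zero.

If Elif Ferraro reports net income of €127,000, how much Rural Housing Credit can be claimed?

€408

Rural Housing Credit: 9% of the €48,800 excess over €78,200 is €4,392; credit = €4,800 − €4,392 = €408.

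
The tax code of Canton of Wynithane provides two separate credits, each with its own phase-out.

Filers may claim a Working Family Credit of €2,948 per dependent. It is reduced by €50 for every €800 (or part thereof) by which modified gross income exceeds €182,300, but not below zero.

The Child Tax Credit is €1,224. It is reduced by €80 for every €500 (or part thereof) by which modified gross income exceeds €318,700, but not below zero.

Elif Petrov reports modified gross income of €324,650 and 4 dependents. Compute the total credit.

€3,156

Working Family Credit: base = 4 × €2,948 = €11,792. income exceeds €182,300 by €142,350, which is 178 full-or-partial €800 increments; reduction = 178 × €50 = €8,900, leaving €2,892.
Child Tax Credit: income exceeds €318,700 by €5,950, which is 12 full-or-partial €500 increments; reduction = 12 × €80 = €960, leaving €264.
Total: €2,892 + €264 = €3,156.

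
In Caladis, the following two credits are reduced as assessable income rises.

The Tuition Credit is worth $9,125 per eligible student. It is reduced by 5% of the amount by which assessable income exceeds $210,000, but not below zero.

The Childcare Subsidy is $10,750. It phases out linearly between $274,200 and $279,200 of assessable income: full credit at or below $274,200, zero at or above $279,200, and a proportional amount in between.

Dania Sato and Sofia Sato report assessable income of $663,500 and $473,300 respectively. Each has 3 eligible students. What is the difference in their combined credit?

$9,510

Dania ($663,500): Tuition Credit: base = 3 × $9,125 = $27,375. 5% of the $453,500 excess over $210,000 is $22,675; credit = $27,375 − $22,675 = $4,700. Childcare Subsidy: $663,500 is at or above $279,200, so the credit is $0. total $4,700 + $0 = $4,700
Sofia ($473,300): Tuition Credit: base = 3 × $9,125 = $27,375. 5% of the $263,300 excess over $210,000 is $13,165; credit = $27,375 − $13,165 = $14,210. Childcare Subsidy: $473,300 is at or above $279,200, so the credit is $0. total $14,210 + $0 = $14,210
Difference: |$4,700 − $14,210| = $9,510.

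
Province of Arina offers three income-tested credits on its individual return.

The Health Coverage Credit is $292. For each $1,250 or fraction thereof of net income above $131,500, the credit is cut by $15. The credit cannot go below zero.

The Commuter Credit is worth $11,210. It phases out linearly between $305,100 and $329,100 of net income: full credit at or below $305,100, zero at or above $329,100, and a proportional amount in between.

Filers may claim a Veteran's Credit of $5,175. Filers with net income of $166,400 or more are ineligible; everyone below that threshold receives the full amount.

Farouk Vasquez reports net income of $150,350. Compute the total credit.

Health Coverage Credit: income exceeds $131,500 by $18,850, which is 16 full-or-partial $1,250 increments; reduction = 16 × $15 = $240, leaving $52.
Commuter Credit: $150,350 is at or below the $305,100 threshold, so the full $11,210 applies.
Veteran's Credit: $150,350 is below the $166,400 cutoff, so the full $5,175 applies.
Total: $52 + $11,210 + $5,175 = $16,437.

$16,437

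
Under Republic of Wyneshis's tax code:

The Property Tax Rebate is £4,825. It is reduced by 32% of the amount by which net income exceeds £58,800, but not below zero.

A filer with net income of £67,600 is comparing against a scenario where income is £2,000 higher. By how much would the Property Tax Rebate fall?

At £67,600 — 32% of the £8,800 excess over £58,800 is £2,816; credit = £4,825 − £2,816 = £2,009.
At £69,600 — 32% of the £10,800 excess over £58,800 is £3,456; credit = £4,825 − £3,456 = £1,369.
Lost: £2,009 − £1,369 = £640.

£640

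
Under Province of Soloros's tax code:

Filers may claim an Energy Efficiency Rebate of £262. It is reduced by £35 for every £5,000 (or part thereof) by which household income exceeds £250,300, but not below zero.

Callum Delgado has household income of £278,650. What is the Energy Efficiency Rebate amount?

Energy Efficiency Rebate: income exceeds £250,300 by £28,350, which is 6 full-or-partial £5,000 increments; reduction = 6 × £35 = £210, leaving £52.

£52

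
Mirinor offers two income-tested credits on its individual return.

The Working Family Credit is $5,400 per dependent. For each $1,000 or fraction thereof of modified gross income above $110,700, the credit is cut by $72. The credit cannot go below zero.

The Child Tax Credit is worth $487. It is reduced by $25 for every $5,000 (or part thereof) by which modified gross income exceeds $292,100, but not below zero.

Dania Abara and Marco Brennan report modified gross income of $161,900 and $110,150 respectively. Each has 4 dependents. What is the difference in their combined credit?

$3,744

Dania ($161,900): Working Family Credit: base = 4 × $5,400 = $21,600. income exceeds $110,700 by $51,200, which is 52 full-or-partial $1,000 increments; reduction = 52 × $72 = $3,744, leaving $17,856. Child Tax Credit: $161,900 is at or below the $292,100 threshold, so the full $487 applies. total $17,856 + $487 = $18,343
Marco ($110,150): Working Family Credit: base = 4 × $5,400 = $21,600. $110,150 is at or below the $110,700 threshold, so the full $21,600 applies. Child Tax Credit: $110,150 is at or below the $292,100 threshold, so the full $487 applies. total $21,600 + $487 = $22,087
Difference: |$18,343 − $22,087| = $3,744.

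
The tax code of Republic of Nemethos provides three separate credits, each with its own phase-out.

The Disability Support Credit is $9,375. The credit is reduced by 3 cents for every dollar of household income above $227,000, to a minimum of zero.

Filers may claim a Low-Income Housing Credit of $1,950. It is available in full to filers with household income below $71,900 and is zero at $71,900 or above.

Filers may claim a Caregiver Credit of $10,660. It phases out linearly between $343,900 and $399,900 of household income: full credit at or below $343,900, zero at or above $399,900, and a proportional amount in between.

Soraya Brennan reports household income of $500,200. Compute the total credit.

$1,179

Disability Support Credit: 3% of the $273,200 excess over $227,000 is $8,196; credit = $9,375 − $8,196 = $1,179.
Low-Income Housing Credit: $500,200 meets or exceeds the $71,900 cutoff, so the credit is $0.
Caregiver Credit: $500,200 is at or above $399,900, so the credit is $0.
Total: $1,179 + $0 + $0 = $1,179.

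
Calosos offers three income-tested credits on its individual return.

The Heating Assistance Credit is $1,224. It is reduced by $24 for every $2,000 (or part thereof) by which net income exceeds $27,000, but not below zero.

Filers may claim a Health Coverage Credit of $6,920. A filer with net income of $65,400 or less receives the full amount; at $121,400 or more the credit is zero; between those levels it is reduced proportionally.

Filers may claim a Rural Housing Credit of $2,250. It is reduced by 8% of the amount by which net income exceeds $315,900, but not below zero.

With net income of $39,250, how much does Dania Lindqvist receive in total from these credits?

Heating Assistance Credit: income exceeds $27,000 by $12,250, which is 7 full-or-partial $2,000 increments; reduction = 7 × $24 = $168, leaving $1,056.
Health Coverage Credit: $39,250 is at or below the $65,400 threshold, so the full $6,920 applies.
Rural Housing Credit: $39,250 is at or below the $315,900 threshold, so the full $2,250 applies.
Total: $1,056 + $6,920 + $2,250 = $10,226.

$10,226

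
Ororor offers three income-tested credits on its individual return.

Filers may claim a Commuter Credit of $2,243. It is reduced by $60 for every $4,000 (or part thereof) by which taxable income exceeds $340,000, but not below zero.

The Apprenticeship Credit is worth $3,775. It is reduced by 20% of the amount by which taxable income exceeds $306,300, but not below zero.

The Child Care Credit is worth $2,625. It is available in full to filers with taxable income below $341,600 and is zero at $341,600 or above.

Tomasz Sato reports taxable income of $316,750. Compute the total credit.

Commuter Credit: $316,750 is at or below the $340,000 threshold, so the full $2,243 applies.
Apprenticeship Credit: 20% of the $10,450 excess over $306,300 is $2,090; credit = $3,775 − $2,090 = $1,685.
Child Care Credit: $316,750 is below the $341,600 cutoff, so the full $2,625 applies.
Total: $2,243 + $1,685 + $2,625 = $6,553.

$6,553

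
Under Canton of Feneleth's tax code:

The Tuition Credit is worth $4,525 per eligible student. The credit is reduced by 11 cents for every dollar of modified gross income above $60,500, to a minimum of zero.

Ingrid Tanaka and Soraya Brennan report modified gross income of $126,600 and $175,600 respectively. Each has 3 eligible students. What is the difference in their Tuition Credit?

Ingrid ($126,600): Tuition Credit: base = 3 × $4,525 = $13,575. 11% of the $66,100 excess over $60,500 is $7,271; credit = $13,575 − $7,271 = $6,304.
Soraya ($175,600): Tuition Credit: base = 3 × $4,525 = $13,575. 11% of the $115,100 excess over $60,500 is $12,661; credit = $13,575 − $12,661 = $914.
Difference: |$6,304 − $914| = $5,390.

$5,390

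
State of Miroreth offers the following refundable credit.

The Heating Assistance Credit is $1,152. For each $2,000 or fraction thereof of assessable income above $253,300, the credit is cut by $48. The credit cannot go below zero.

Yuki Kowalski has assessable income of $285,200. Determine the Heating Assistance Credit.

$384

Heating Assistance Credit: income exceeds $253,300 by $31,900, which is 16 full-or-partial $2,000 increments; reduction = 16 × $48 = $768, leaving $384.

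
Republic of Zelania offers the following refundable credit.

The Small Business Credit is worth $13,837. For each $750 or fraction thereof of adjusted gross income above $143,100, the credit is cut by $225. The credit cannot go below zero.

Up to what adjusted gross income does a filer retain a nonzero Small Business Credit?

After 61 increments the reduction is 61 × $225 = $13,725, leaving $112; one more increment wipes it out. Increment 61 ends at excess 61 × $750 = $45,750, so the highest qualifying income is $143,100 + $45,750 = $188,850.

$188,850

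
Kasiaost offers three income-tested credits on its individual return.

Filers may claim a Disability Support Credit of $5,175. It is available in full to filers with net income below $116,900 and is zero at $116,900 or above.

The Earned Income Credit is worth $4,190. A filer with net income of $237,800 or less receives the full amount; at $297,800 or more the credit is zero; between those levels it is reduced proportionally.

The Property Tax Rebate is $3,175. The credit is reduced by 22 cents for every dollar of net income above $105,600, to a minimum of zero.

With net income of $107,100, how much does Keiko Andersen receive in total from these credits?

$12,210

Disability Support Credit: $107,100 is below the $116,900 cutoff, so the full $5,175 applies.
Earned Income Credit: $107,100 is at or below the $237,800 threshold, so the full $4,190 applies.
Property Tax Rebate: 22% of the $1,500 excess over $105,600 is $330; credit = $3,175 − $330 = $2,845.
Total: $5,175 + $4,190 + $2,845 = $12,210.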